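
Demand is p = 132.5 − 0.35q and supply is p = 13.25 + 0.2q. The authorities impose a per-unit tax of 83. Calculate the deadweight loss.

Competitive equilibrium: 132.5 − 0.35q = 13.25 + 0.2q → q* = 216.8182, p* = 56.6136.
With the tax, the buyer price exceeds the seller price by 83: (132.5 − 0.35q) − (13.25 + 0.2q) = 83 → q' = 65.9091.
Δq = 216.8182 − 65.9091 = 150.9091; the wedge equals the tax, 83.
Deadweight loss = ½ × 150.9091 × 83 = 6262.73.

6262.73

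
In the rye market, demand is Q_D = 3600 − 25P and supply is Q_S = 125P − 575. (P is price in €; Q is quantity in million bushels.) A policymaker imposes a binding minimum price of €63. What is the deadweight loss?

€18550.42 million

In inverse form: demand P = 144 − 0.04Q, supply P = 4.6 + 0.008Q.
Competitive equilibrium: 144 − 0.04Q = 4.6 + 0.008Q → Q* = 2904.1667, P* = 27.8333.
At the floor P = 63, quantity demanded = (144 − 63)/0.04 = 2025.
Sellers' marginal cost at Q' = 2025: 4.6 + 0.008·2025 = 20.8.
ΔQ = 2904.1667 − 2025 = 879.1667; wedge = 63 − 20.8 = 42.2.
Welfare loss = ½ × 879.1667 × 42.2 = €18550.42 million.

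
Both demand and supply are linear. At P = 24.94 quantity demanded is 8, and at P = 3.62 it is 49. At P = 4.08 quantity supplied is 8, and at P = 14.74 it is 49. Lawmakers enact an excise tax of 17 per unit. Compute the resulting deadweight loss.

Demand slope = (3.62 − 24.94)/(49 − 8) = −0.52, so P = 29.1 − 0.52Q.
Supply slope = (14.74 − 4.08)/(49 − 8) = 0.26, so P = 2 + 0.26Q.
Competitive equilibrium: 29.1 − 0.52Q = 2 + 0.26Q → Q* = 34.7436, P* = 11.0333.
With the tax, the buyer price exceeds the seller price by 17: (29.1 − 0.52Q) − (2 + 0.26Q) = 17 → Q' = 12.9487.
ΔQ = 34.7436 − 12.9487 = 21.7949; the wedge equals the tax, 17.
DWL = ½ × 21.7949 × 17 = 185.26.

185.26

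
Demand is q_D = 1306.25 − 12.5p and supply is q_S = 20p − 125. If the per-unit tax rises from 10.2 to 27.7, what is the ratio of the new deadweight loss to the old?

7.375

In inverse form: demand p = 104.5 − 0.08q, supply p = 6.25 + 0.05q.
Competitive equilibrium: 104.5 − 0.08q = 6.25 + 0.05q → q* = 755.7692, p* = 44.0385.
For a per-unit tax t: Δq = t/0.13, so DWL = ½·t·(t/0.13) = t²/0.26.
At t = 10.2: DWL = 400.154. At t = 27.7: DWL = 2951.115.
Ratio = (27.7/10.2)² = 7.375.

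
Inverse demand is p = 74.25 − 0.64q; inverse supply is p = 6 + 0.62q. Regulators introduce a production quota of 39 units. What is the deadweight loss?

144.92

Competitive equilibrium: 74.25 − 0.64q = 6 + 0.62q → q* = 54.1667, p* = 39.5833.
At q = 39: demand price = 74.25 − 0.64·39 = 49.29; supply price = 6 + 0.62·39 = 30.18.
Δq = 54.1667 − 39 = 15.1667; wedge = 49.29 − 30.18 = 19.11.
Deadweight loss = ½ × 15.1667 × 19.11 = 144.92.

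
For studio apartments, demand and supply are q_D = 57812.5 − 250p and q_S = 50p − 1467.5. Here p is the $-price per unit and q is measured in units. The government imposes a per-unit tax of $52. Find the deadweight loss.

In inverse form: demand p = 231.25 − 0.004q, supply p = 29.35 + 0.02q.
Competitive equilibrium: 231.25 − 0.004q = 29.35 + 0.02q → q* = 8412.5, p* = 197.6.
With the tax, the buyer price exceeds the seller price by 52: (231.25 − 0.004q) − (29.35 + 0.02q) = 52 → q' = 6245.8333.
Δq = 8412.5 − 6245.8333 = 2166.6667; the wedge equals the tax, 52.
Welfare loss = ½ × 2166.6667 × 52 = $56333.33.

$56333.33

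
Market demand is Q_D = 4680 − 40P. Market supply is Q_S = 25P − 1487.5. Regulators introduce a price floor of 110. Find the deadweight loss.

In inverse form: demand P = 117 − 0.025Q, supply P = 59.5 + 0.04Q.
Competitive equilibrium: 117 − 0.025Q = 59.5 + 0.04Q → Q* = 884.6154, P* = 94.8846.
At the floor P = 110, quantity demanded = (117 − 110)/0.025 = 280.
Sellers' marginal cost at Q' = 280: 59.5 + 0.04·280 = 70.7.
ΔQ = 884.6154 − 280 = 604.6154; wedge = 110 − 70.7 = 39.3.
Welfare loss = ½ × 604.6154 × 39.3 = 11880.69.

11880.69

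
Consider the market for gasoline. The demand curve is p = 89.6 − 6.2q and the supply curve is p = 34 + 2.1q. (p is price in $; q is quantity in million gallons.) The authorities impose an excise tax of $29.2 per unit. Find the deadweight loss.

$51.36 million

Competitive equilibrium: 89.6 − 6.2q = 34 + 2.1q → q* = 6.6988, p* = 48.0675.
With the tax, the buyer price exceeds the seller price by 29.2: (89.6 − 6.2q) − (34 + 2.1q) = 29.2 → q' = 3.1807.
Δq = 6.6988 − 3.1807 = 3.5181; the wedge equals the tax, 29.2.
Deadweight loss = ½ × 3.5181 × 29.2 = $51.36 million.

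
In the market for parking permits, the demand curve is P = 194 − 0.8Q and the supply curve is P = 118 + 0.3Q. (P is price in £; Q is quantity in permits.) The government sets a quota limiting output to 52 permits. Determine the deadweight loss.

Competitive equilibrium: 194 − 0.8Q = 118 + 0.3Q → Q* = 69.0909, P* = 138.7273.
At Q = 52: demand price = 194 − 0.8·52 = 152.4; supply price = 118 + 0.3·52 = 133.6.
ΔQ = 69.0909 − 52 = 17.0909; wedge = 152.4 − 133.6 = 18.8.
Deadweight loss = ½ × 17.0909 × 18.8 = £160.65.

£160.65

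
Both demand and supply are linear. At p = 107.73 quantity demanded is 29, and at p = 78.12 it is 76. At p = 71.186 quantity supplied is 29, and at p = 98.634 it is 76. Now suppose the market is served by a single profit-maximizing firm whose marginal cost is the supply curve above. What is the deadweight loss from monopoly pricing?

247.49

Demand slope = (78.12 − 107.73)/(76 − 29) = −0.63, so p = 126 − 0.63q.
Supply slope = (98.634 − 71.186)/(76 − 29) = 0.584, so p = 54.25 + 0.584q.
Competitive equilibrium: 126 − 0.63q = 54.25 + 0.584q → q* = 59.1021, p* = 88.7657.
Marginal revenue: MR = 126 − 1.26q. Set MR = MC: 126 − 1.26q = 54.25 + 0.584q → q_m = 38.91.
Price p_m = 126 − 0.63·38.91 = 101.4867; MC(q_m) = 54.25 + 0.584·38.91 = 76.9734.
Competitive q* = 59.1021, so Δq = 20.1921; wedge = 101.4867 − 76.9734 = 24.5133.
Welfare loss = ½ × 20.1921 × 24.5133 = 247.49.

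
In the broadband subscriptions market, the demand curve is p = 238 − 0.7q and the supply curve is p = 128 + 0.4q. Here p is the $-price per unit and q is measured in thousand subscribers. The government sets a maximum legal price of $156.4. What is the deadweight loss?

$462.55 thousand

Competitive equilibrium: 238 − 0.7q = 128 + 0.4q → q* = 100, p* = 168.
At the ceiling p = 156.4, quantity supplied = (156.4 − 128)/0.4 = 71.
Willingness to pay at q' = 71: 238 − 0.7·71 = 188.3.
Δq = 100 − 71 = 29; wedge = 188.3 − 156.4 = 31.9.
Deadweight loss = ½ × 29 × 31.9 = $462.55 thousand.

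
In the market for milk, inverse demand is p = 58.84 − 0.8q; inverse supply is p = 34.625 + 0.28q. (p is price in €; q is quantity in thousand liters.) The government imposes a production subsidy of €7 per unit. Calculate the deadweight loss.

Competitive equilibrium: 58.84 − 0.8q = 34.625 + 0.28q → q* = 22.4213, p* = 40.903.
The subsidy lowers effective supply by 7: p = 27.625 + 0.28q.
New quantity: 58.84 − 0.8q = 27.625 + 0.28q → q' = 28.9028.
Overproduction Δq = 28.9028 − 22.4213 = 6.4815; wedge = subsidy = 7.
DWL = ½ × 6.4815 × 7 = €22.69 thousand.

€22.69 thousand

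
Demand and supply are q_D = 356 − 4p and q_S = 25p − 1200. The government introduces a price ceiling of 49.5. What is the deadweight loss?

1564.68

In inverse form: demand p = 89 − 0.25q, supply p = 48 + 0.04q.
Competitive equilibrium: 89 − 0.25q = 48 + 0.04q → q* = 141.3793, p* = 53.6552.
At the ceiling p = 49.5, quantity supplied = (49.5 − 48)/0.04 = 37.5.
Willingness to pay at q' = 37.5: 89 − 0.25·37.5 = 79.625.
Δq = 141.3793 − 37.5 = 103.8793; wedge = 79.625 − 49.5 = 30.125.
The triangle = ½ × 103.8793 × 30.125 = 1564.68.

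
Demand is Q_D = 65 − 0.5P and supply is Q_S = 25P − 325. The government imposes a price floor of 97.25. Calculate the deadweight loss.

1712.78

In inverse form: demand P = 130 − 2Q, supply P = 13 + 0.04Q.
Competitive equilibrium: 130 − 2Q = 13 + 0.04Q → Q* = 57.35294, P* = 15.29412.
At the floor P = 97.25, quantity demanded = (130 − 97.25)/2 = 16.375.
Sellers' marginal cost at Q' = 16.375: 13 + 0.04·16.375 = 13.655.
ΔQ = 57.35294 − 16.375 = 40.97794; wedge = 97.25 − 13.655 = 83.595.
The triangle = ½ × 40.97794 × 83.595 = 1712.78.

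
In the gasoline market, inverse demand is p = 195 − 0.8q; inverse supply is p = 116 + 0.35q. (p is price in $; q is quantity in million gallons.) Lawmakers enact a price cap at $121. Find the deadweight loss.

Competitive equilibrium: 195 − 0.8q = 116 + 0.35q → q* = 68.6957, p* = 140.0435.
At the ceiling p = 121, quantity supplied = (121 − 116)/0.35 = 14.2857.
Willingness to pay at q' = 14.2857: 195 − 0.8·14.2857 = 183.5714.
Δq = 68.6957 − 14.2857 = 54.41; wedge = 183.5714 − 121 = 62.5714.
Welfare loss = ½ × 54.41 × 62.5714 = $1702.25 million.

$1702.25 million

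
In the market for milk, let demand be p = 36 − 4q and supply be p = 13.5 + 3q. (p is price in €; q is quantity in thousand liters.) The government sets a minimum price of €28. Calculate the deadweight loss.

Competitive equilibrium: 36 − 4q = 13.5 + 3q → q* = 3.2143, p* = 23.1429.
At the floor p = 28, quantity demanded = (36 − 28)/4 = 2.
Sellers' marginal cost at q' = 2: 13.5 + 3·2 = 19.5.
Δq = 3.2143 − 2 = 1.2143; wedge = 28 − 19.5 = 8.5.
DWL = ½ × 1.2143 × 8.5 = €5.16 thousand.

€5.16 thousand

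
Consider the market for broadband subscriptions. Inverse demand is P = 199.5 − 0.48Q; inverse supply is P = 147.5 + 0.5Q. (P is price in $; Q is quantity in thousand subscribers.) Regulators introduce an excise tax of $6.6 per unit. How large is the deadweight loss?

$22.22 thousand

Competitive equilibrium: 199.5 − 0.48Q = 147.5 + 0.5Q → Q* = 53.0612, P* = 174.0306.
With the tax, the buyer price exceeds the seller price by 6.6: (199.5 − 0.48Q) − (147.5 + 0.5Q) = 6.6 → Q' = 46.3265.
ΔQ = 53.0612 − 46.3265 = 6.7347; the wedge equals the tax, 6.6.
DWL = ½ × 6.7347 × 6.6 = $22.22 thousand.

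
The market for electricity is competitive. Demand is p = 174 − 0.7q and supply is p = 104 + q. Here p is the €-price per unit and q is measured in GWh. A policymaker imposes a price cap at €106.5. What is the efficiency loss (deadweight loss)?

Competitive equilibrium: 174 − 0.7q = 104 + q → q* = 41.1765, p* = 145.1765.
At the ceiling p = 106.5, quantity supplied = (106.5 − 104)/1 = 2.5.
Willingness to pay at q' = 2.5: 174 − 0.7·2.5 = 172.25.
Δq = 41.1765 − 2.5 = 38.6765; wedge = 172.25 − 106.5 = 65.75.
DWL = ½ × 38.6765 × 65.75 = €1271.49.

€1271.49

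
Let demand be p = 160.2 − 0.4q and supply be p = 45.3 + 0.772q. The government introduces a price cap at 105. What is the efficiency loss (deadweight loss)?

Competitive equilibrium: 160.2 − 0.4q = 45.3 + 0.772q → q* = 98.0375, p* = 120.985.
At the ceiling p = 105, quantity supplied = (105 − 45.3)/0.772 = 77.3316.
Willingness to pay at q' = 77.3316: 160.2 − 0.4·77.3316 = 129.2674.
Δq = 98.0375 − 77.3316 = 20.7059; wedge = 129.2674 − 105 = 24.2674.
The triangle = ½ × 20.7059 × 24.2674 = 251.24.

251.24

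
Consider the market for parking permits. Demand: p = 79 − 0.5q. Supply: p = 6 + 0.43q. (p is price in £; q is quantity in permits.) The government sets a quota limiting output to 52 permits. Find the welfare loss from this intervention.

£326.41

Competitive equilibrium: 79 − 0.5q = 6 + 0.43q → q* = 78.4946, p* = 39.7527.
At q = 52: demand price = 79 − 0.5·52 = 53; supply price = 6 + 0.43·52 = 28.36.
Δq = 78.4946 − 52 = 26.4946; wedge = 53 − 28.36 = 24.64.
Welfare loss = ½ × 26.4946 × 24.64 = £326.41.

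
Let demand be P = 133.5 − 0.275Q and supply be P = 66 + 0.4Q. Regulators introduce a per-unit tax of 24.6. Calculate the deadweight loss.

Competitive equilibrium: 133.5 − 0.275Q = 66 + 0.4Q → Q* = 100, P* = 106.
With the tax, the buyer price exceeds the seller price by 24.6: (133.5 − 0.275Q) − (66 + 0.4Q) = 24.6 → Q' = 63.5556.
ΔQ = 100 − 63.5556 = 36.4444; the wedge equals the tax, 24.6.
Deadweight loss = ½ × 36.4444 × 24.6 = 448.27.

448.27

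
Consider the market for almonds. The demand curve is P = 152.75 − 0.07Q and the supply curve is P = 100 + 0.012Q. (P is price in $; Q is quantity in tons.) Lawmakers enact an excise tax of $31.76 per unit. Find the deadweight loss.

Competitive equilibrium: 152.75 − 0.07Q = 100 + 0.012Q → Q* = 643.2927, P* = 107.7195.
With the tax, the buyer price exceeds the seller price by 31.76: (152.75 − 0.07Q) − (100 + 0.012Q) = 31.76 → Q' = 255.9756.
ΔQ = 643.2927 − 255.9756 = 387.3171; the wedge equals the tax, 31.76.
Deadweight loss = ½ × 387.3171 × 31.76 = $6150.60.

$6150.60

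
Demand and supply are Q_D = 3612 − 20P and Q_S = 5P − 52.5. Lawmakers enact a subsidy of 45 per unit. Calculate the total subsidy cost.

In inverse form: demand P = 180.6 − 0.05Q, supply P = 10.5 + 0.2Q.
Competitive equilibrium: 180.6 − 0.05Q = 10.5 + 0.2Q → Q* = 680.4, P* = 146.58.
The subsidy lowers effective supply by 45: P = 0.2Q − 34.5.
New quantity: 180.6 − 0.05Q = 0.2Q − 34.5 → Q' = 860.4.
Total subsidy cost = 45 × 860.4 = 38718.

38718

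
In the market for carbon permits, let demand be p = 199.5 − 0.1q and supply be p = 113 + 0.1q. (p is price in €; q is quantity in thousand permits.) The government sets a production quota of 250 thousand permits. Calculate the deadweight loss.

€3330.625 thousand

Competitive equilibrium: 199.5 − 0.1q = 113 + 0.1q → q* = 432.5, p* = 156.25.
At q = 250: demand price = 199.5 − 0.1·250 = 174.5; supply price = 113 + 0.1·250 = 138.
Δq = 432.5 − 250 = 182.5; wedge = 174.5 − 138 = 36.5.
Deadweight loss = ½ × 182.5 × 36.5 = €3330.625 thousand.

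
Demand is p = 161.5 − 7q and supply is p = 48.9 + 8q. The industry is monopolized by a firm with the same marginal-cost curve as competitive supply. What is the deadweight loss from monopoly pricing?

Competitive equilibrium: 161.5 − 7q = 48.9 + 8q → q* = 7.5067, p* = 108.9533.
Marginal revenue: MR = 161.5 − 14q. Set MR = MC: 161.5 − 14q = 48.9 + 8q → q_m = 5.1182.
Price p_m = 161.5 − 7·5.1182 = 125.6726; MC(q_m) = 48.9 + 8·5.1182 = 89.8456.
Competitive q* = 7.5067, so Δq = 2.3885; wedge = 125.6726 − 89.8456 = 35.827.
Deadweight loss = ½ × 2.3885 × 35.827 = 42.79.

42.79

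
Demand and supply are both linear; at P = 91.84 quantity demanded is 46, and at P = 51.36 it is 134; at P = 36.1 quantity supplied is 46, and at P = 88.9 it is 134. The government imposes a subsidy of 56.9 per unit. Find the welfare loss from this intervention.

1527.17

Demand slope = (51.36 − 91.84)/(134 − 46) = −0.46, so P = 113 − 0.46Q.
Supply slope = (88.9 − 36.1)/(134 − 46) = 0.6, so P = 8.5 + 0.6Q.
Competitive equilibrium: 113 − 0.46Q = 8.5 + 0.6Q → Q* = 98.58491, P* = 67.65094.
The subsidy lowers effective supply by 56.9: P = 0.6Q − 48.4.
New quantity: 113 − 0.46Q = 0.6Q − 48.4 → Q' = 152.26415.
Overproduction ΔQ = 152.26415 − 98.58491 = 53.67924; wedge = subsidy = 56.9.
Welfare loss = ½ × 53.67924 × 56.9 = 1527.17.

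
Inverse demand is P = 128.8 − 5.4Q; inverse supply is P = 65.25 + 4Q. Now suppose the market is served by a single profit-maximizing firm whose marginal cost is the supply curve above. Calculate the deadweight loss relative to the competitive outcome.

28.60

Competitive equilibrium: 128.8 − 5.4Q = 65.25 + 4Q → Q* = 6.7606, P* = 92.2926.
Marginal revenue: MR = 128.8 − 10.8Q. Set MR = MC: 128.8 − 10.8Q = 65.25 + 4Q → Q_m = 4.2939.
Price P_m = 128.8 − 5.4·4.2939 = 105.6129; MC(Q_m) = 65.25 + 4·4.2939 = 82.4256.
Competitive Q* = 6.7606, so ΔQ = 2.4667; wedge = 105.6129 − 82.4256 = 23.1873.
DWL = ½ × 2.4667 × 23.1873 = 28.60.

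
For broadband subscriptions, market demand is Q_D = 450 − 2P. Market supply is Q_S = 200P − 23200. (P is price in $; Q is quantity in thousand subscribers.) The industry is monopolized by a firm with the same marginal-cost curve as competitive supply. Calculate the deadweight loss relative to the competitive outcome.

$2911.65 thousand

In inverse form: demand P = 225 − 0.5Q, supply P = 116 + 0.005Q.
Competitive equilibrium: 225 − 0.5Q = 116 + 0.005Q → Q* = 215.84158, P* = 117.07921.
Marginal revenue: MR = 225 − Q. Set MR = MC: 225 − Q = 116 + 0.005Q → Q_m = 108.45771.
Price P_m = 225 − 0.5·108.45771 = 170.77115; MC(Q_m) = 116 + 0.005·108.45771 = 116.54229.
Competitive Q* = 215.84158, so ΔQ = 107.38387; wedge = 170.77115 − 116.54229 = 54.22886.
Welfare loss = ½ × 107.38387 × 54.22886 = $2911.65 thousand.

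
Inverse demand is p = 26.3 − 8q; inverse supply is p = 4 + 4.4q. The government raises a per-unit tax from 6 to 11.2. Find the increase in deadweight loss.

3.61

Competitive equilibrium: 26.3 − 8q = 4 + 4.4q → q* = 1.7984, p* = 11.9129.
For a per-unit tax t: Δq = t/12.4, so DWL = ½·t·(t/12.4) = t²/24.8.
At t = 6: DWL = 1.452. At t = 11.2: DWL = 5.058.
Increase = 5.058 − 1.452 = 3.61.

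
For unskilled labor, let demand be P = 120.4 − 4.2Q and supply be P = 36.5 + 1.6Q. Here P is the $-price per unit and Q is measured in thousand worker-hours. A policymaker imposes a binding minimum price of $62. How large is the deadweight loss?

Competitive equilibrium: 120.4 − 4.2Q = 36.5 + 1.6Q → Q* = 14.4655, P* = 59.6448.
At the floor P = 62, quantity demanded = (120.4 − 62)/4.2 = 13.9048.
Sellers' marginal cost at Q' = 13.9048: 36.5 + 1.6·13.9048 = 58.7477.
ΔQ = 14.4655 − 13.9048 = 0.5607; wedge = 62 − 58.7477 = 3.2523.
DWL = ½ × 0.5607 × 3.2523 = $0.91 thousand.

$0.91 thousand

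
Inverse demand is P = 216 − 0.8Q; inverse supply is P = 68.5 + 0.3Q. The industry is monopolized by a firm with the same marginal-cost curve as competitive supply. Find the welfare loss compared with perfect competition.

1753.21

Competitive equilibrium: 216 − 0.8Q = 68.5 + 0.3Q → Q* = 134.0909, P* = 108.7273.
Marginal revenue: MR = 216 − 1.6Q. Set MR = MC: 216 − 1.6Q = 68.5 + 0.3Q → Q_m = 77.6316.
Price P_m = 216 − 0.8·77.6316 = 153.8947; MC(Q_m) = 68.5 + 0.3·77.6316 = 91.7895.
Competitive Q* = 134.0909, so ΔQ = 56.4593; wedge = 153.8947 − 91.7895 = 62.1052.
DWL = ½ × 56.4593 × 62.1052 = 1753.21.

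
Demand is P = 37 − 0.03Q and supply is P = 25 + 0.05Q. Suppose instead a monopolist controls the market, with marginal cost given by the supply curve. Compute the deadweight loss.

Competitive equilibrium: 37 − 0.03Q = 25 + 0.05Q → Q* = 150, P* = 32.5.
Marginal revenue: MR = 37 − 0.06Q. Set MR = MC: 37 − 0.06Q = 25 + 0.05Q → Q_m = 109.0909.
Price P_m = 37 − 0.03·109.0909 = 33.7273; MC(Q_m) = 25 + 0.05·109.0909 = 30.4545.
Competitive Q* = 150, so ΔQ = 40.9091; wedge = 33.7273 − 30.4545 = 3.2728.
DWL = ½ × 40.9091 × 3.2728 = 66.94.

66.94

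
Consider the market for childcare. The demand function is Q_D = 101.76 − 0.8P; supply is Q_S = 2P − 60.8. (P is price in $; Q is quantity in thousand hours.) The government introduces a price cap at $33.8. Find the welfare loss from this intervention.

In inverse form: demand P = 127.2 − 1.25Q, supply P = 30.4 + 0.5Q.
Competitive equilibrium: 127.2 − 1.25Q = 30.4 + 0.5Q → Q* = 55.3143, P* = 58.0571.
At the ceiling P = 33.8, quantity supplied = (33.8 − 30.4)/0.5 = 6.8.
Willingness to pay at Q' = 6.8: 127.2 − 1.25·6.8 = 118.7.
ΔQ = 55.3143 − 6.8 = 48.5143; wedge = 118.7 − 33.8 = 84.9.
DWL = ½ × 48.5143 × 84.9 = $2059.43 thousand.

$2059.43 thousand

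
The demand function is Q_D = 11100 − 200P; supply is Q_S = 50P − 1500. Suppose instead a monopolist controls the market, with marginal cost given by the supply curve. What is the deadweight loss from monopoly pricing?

In inverse form: demand P = 55.5 − 0.005Q, supply P = 30 + 0.02Q.
Competitive equilibrium: 55.5 − 0.005Q = 30 + 0.02Q → Q* = 1020, P* = 50.4.
Marginal revenue: MR = 55.5 − 0.01Q. Set MR = MC: 55.5 − 0.01Q = 30 + 0.02Q → Q_m = 850.
Price P_m = 55.5 − 0.005·850 = 51.25; MC(Q_m) = 30 + 0.02·850 = 47.
Competitive Q* = 1020, so ΔQ = 170; wedge = 51.25 − 47 = 4.25.
DWL = ½ × 170 × 4.25 = 361.25.

361.25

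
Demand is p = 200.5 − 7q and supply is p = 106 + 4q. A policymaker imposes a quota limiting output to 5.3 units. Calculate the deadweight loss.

59.57

Competitive equilibrium: 200.5 − 7q = 106 + 4q → q* = 8.5909, p* = 140.3636.
At q = 5.3: demand price = 200.5 − 7·5.3 = 163.4; supply price = 106 + 4·5.3 = 127.2.
Δq = 8.5909 − 5.3 = 3.2909; wedge = 163.4 − 127.2 = 36.2.
The triangle = ½ × 3.2909 × 36.2 = 59.57.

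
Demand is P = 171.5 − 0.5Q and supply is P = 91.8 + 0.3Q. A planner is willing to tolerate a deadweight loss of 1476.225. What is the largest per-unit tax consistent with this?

Competitive equilibrium: 171.5 − 0.5Q = 91.8 + 0.3Q → Q* = 99.625, P* = 121.6875.
A tax t gives ΔQ = t/0.8 and wedge t, so DWL = t²/1.6.
t²/1.6 = 1476.225 → t² = 2361.96 → t = 48.6.

48.6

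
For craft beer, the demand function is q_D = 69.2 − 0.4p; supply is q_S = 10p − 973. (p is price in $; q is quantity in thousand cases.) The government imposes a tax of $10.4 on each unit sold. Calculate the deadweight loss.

$20.80 thousand

In inverse form: demand p = 173 − 2.5q, supply p = 97.3 + 0.1q.
Competitive equilibrium: 173 − 2.5q = 97.3 + 0.1q → q* = 29.1154, p* = 100.2115.
With the tax, the buyer price exceeds the seller price by 10.4: (173 − 2.5q) − (97.3 + 0.1q) = 10.4 → q' = 25.1154.
Δq = 29.1154 − 25.1154 = 4; the wedge equals the tax, 10.4.
The triangle = ½ × 4 × 10.4 = $20.80 thousand.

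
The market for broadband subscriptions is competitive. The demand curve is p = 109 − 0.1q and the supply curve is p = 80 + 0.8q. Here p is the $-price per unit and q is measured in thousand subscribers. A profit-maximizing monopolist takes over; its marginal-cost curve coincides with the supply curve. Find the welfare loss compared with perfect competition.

Competitive equilibrium: 109 − 0.1q = 80 + 0.8q → q* = 32.2222, p* = 105.7778.
Marginal revenue: MR = 109 − 0.2q. Set MR = MC: 109 − 0.2q = 80 + 0.8q → q_m = 29.
Price p_m = 109 − 0.1·29 = 106.1; MC(q_m) = 80 + 0.8·29 = 103.2.
Competitive q* = 32.2222, so Δq = 3.2222; wedge = 106.1 − 103.2 = 2.9.
Deadweight loss = ½ × 3.2222 × 2.9 = $4.67 thousand.

$4.67 thousand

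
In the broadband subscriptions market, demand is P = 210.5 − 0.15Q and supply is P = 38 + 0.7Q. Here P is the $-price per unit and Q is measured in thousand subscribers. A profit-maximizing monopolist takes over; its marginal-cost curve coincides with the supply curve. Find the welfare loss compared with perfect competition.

$393.83 thousand

Competitive equilibrium: 210.5 − 0.15Q = 38 + 0.7Q → Q* = 202.9412, P* = 180.0588.
Marginal revenue: MR = 210.5 − 0.3Q. Set MR = MC: 210.5 − 0.3Q = 38 + 0.7Q → Q_m = 172.5.
Price P_m = 210.5 − 0.15·172.5 = 184.625; MC(Q_m) = 38 + 0.7·172.5 = 158.75.
Competitive Q* = 202.9412, so ΔQ = 30.4412; wedge = 184.625 − 158.75 = 25.875.
Welfare loss = ½ × 30.4412 × 25.875 = $393.83 thousand.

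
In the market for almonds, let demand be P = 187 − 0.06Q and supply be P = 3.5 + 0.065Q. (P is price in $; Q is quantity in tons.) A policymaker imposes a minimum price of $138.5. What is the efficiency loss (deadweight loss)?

Competitive equilibrium: 187 − 0.06Q = 3.5 + 0.065Q → Q* = 1468, P* = 98.92.
At the floor P = 138.5, quantity demanded = (187 − 138.5)/0.06 = 808.33333.
Sellers' marginal cost at Q' = 808.33333: 3.5 + 0.065·808.33333 = 56.04167.
ΔQ = 1468 − 808.33333 = 659.66667; wedge = 138.5 − 56.04167 = 82.45833.
Welfare loss = ½ × 659.66667 × 82.45833 = $27197.51.

$27197.51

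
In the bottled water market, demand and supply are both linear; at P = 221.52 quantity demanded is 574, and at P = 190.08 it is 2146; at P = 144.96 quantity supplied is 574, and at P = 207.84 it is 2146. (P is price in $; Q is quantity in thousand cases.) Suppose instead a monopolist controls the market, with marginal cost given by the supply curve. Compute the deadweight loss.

Demand slope = (190.08 − 221.52)/(2146 − 574) = −0.02, so P = 233 − 0.02Q.
Supply slope = (207.84 − 144.96)/(2146 − 574) = 0.04, so P = 122 + 0.04Q.
Competitive equilibrium: 233 − 0.02Q = 122 + 0.04Q → Q* = 1850, P* = 196.
Marginal revenue: MR = 233 − 0.04Q. Set MR = MC: 233 − 0.04Q = 122 + 0.04Q → Q_m = 1387.5.
Price P_m = 233 − 0.02·1387.5 = 205.25; MC(Q_m) = 122 + 0.04·1387.5 = 177.5.
Competitive Q* = 1850, so ΔQ = 462.5; wedge = 205.25 − 177.5 = 27.75.
The triangle = ½ × 462.5 × 27.75 = $6417.19 thousand.

$6417.19 thousand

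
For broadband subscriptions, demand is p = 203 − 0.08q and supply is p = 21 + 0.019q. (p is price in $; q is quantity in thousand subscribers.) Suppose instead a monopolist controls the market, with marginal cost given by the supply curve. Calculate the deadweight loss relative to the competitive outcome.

Competitive equilibrium: 203 − 0.08q = 21 + 0.019q → q* = 1838.38384, p* = 55.92929.
Marginal revenue: MR = 203 − 0.16q. Set MR = MC: 203 − 0.16q = 21 + 0.019q → q_m = 1016.75978.
Price p_m = 203 − 0.08·1016.75978 = 121.65922; MC(q_m) = 21 + 0.019·1016.75978 = 40.31844.
Competitive q* = 1838.38384, so Δq = 821.62406; wedge = 121.65922 − 40.31844 = 81.34078.
The triangle = ½ × 821.62406 × 81.34078 = $33415.77 thousand.

$33415.77 thousand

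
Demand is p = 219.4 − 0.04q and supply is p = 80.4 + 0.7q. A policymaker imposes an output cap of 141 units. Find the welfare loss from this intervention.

Competitive equilibrium: 219.4 − 0.04q = 80.4 + 0.7q → q* = 187.8378, p* = 211.8865.
At q = 141: demand price = 219.4 − 0.04·141 = 213.76; supply price = 80.4 + 0.7·141 = 179.1.
Δq = 187.8378 − 141 = 46.8378; wedge = 213.76 − 179.1 = 34.66.
Deadweight loss = ½ × 46.8378 × 34.66 = 811.70.

811.70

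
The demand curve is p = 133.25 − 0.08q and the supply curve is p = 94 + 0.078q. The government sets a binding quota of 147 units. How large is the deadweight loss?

812.56

Competitive equilibrium: 133.25 − 0.08q = 94 + 0.078q → q* = 248.4177, p* = 113.3766.
At q = 147: demand price = 133.25 − 0.08·147 = 121.49; supply price = 94 + 0.078·147 = 105.466.
Δq = 248.4177 − 147 = 101.4177; wedge = 121.49 − 105.466 = 16.024.
The triangle = ½ × 101.4177 × 16.024 = 812.56.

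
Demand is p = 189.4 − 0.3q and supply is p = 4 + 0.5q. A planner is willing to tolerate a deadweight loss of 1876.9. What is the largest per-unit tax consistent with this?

Competitive equilibrium: 189.4 − 0.3q = 4 + 0.5q → q* = 231.75, p* = 119.875.
A tax t gives Δq = t/0.8 and wedge t, so DWL = t²/1.6.
t²/1.6 = 1876.9 → t² = 3003.04 → t = 54.8.

54.8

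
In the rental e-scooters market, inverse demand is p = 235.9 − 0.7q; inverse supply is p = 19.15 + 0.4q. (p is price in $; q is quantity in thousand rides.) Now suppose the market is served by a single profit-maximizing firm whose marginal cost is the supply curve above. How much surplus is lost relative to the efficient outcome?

$3229.58 thousand

Competitive equilibrium: 235.9 − 0.7q = 19.15 + 0.4q → q* = 197.0455, p* = 97.9682.
Marginal revenue: MR = 235.9 − 1.4q. Set MR = MC: 235.9 − 1.4q = 19.15 + 0.4q → q_m = 120.4167.
Price p_m = 235.9 − 0.7·120.4167 = 151.6083; MC(q_m) = 19.15 + 0.4·120.4167 = 67.3167.
Competitive q* = 197.0455, so Δq = 76.6288; wedge = 151.6083 − 67.3167 = 84.2916.
Deadweight loss = ½ × 76.6288 × 84.2916 = $3229.58 thousand.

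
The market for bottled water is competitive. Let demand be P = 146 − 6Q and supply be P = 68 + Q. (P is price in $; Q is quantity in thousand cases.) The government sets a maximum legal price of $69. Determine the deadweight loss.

Competitive equilibrium: 146 − 6Q = 68 + Q → Q* = 11.1429, P* = 79.1429.
At the ceiling P = 69, quantity supplied = (69 − 68)/1 = 1.
Willingness to pay at Q' = 1: 146 − 6·1 = 140.
ΔQ = 11.1429 − 1 = 10.1429; wedge = 140 − 69 = 71.
Welfare loss = ½ × 10.1429 × 71 = $360.07 thousand.

$360.07 thousand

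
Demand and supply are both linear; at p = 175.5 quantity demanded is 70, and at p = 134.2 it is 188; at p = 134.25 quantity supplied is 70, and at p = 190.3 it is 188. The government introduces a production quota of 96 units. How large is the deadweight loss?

Demand slope = (134.2 − 175.5)/(188 − 70) = −0.35, so p = 200 − 0.35q.
Supply slope = (190.3 − 134.25)/(188 − 70) = 0.475, so p = 101 + 0.475q.
Competitive equilibrium: 200 − 0.35q = 101 + 0.475q → q* = 120, p* = 158.
At q = 96: demand price = 200 − 0.35·96 = 166.4; supply price = 101 + 0.475·96 = 146.6.
Δq = 120 − 96 = 24; wedge = 166.4 − 146.6 = 19.8.
DWL = ½ × 24 × 19.8 = 237.60.

237.60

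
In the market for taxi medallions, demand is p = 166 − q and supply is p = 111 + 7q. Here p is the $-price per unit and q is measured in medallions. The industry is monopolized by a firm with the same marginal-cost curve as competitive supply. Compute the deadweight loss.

Competitive equilibrium: 166 − q = 111 + 7q → q* = 6.875, p* = 159.125.
Marginal revenue: MR = 166 − 2q. Set MR = MC: 166 − 2q = 111 + 7q → q_m = 6.1111.
Price p_m = 166 − 1·6.1111 = 159.8889; MC(q_m) = 111 + 7·6.1111 = 153.7777.
Competitive q* = 6.875, so Δq = 0.7639; wedge = 159.8889 − 153.7777 = 6.1112.
DWL = ½ × 0.7639 × 6.1112 = $2.33.

$2.33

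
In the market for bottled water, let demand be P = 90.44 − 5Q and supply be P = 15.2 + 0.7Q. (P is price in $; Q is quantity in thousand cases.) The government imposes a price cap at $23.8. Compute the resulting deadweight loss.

Competitive equilibrium: 90.44 − 5Q = 15.2 + 0.7Q → Q* = 13.2, P* = 24.44.
At the ceiling P = 23.8, quantity supplied = (23.8 − 15.2)/0.7 = 12.2857.
Willingness to pay at Q' = 12.2857: 90.44 − 5·12.2857 = 29.0115.
ΔQ = 13.2 − 12.2857 = 0.9143; wedge = 29.0115 − 23.8 = 5.2115.
Welfare loss = ½ × 0.9143 × 5.2115 = $2.38 thousand.

$2.38 thousand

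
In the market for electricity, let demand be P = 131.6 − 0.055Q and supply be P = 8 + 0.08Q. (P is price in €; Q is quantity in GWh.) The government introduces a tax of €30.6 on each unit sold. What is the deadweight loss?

€3468

Competitive equilibrium: 131.6 − 0.055Q = 8 + 0.08Q → Q* = 915.5556, P* = 81.2444.
With the tax, the buyer price exceeds the seller price by 30.6: (131.6 − 0.055Q) − (8 + 0.08Q) = 30.6 → Q' = 688.8889.
ΔQ = 915.5556 − 688.8889 = 226.6667; the wedge equals the tax, 30.6.
Welfare loss = ½ × 226.6667 × 30.6 = €3468.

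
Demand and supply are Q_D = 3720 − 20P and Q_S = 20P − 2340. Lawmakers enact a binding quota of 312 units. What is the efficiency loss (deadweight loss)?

In inverse form: demand P = 186 − 0.05Q, supply P = 117 + 0.05Q.
Competitive equilibrium: 186 − 0.05Q = 117 + 0.05Q → Q* = 690, P* = 151.5.
At Q = 312: demand price = 186 − 0.05·312 = 170.4; supply price = 117 + 0.05·312 = 132.6.
ΔQ = 690 − 312 = 378; wedge = 170.4 − 132.6 = 37.8.
The triangle = ½ × 378 × 37.8 = 7144.20.

7144.20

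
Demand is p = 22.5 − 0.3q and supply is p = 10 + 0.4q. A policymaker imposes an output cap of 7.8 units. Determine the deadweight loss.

35.40

Competitive equilibrium: 22.5 − 0.3q = 10 + 0.4q → q* = 17.8571, p* = 17.1429.
At q = 7.8: demand price = 22.5 − 0.3·7.8 = 20.16; supply price = 10 + 0.4·7.8 = 13.12.
Δq = 17.8571 − 7.8 = 10.0571; wedge = 20.16 − 13.12 = 7.04.
DWL = ½ × 10.0571 × 7.04 = 35.40.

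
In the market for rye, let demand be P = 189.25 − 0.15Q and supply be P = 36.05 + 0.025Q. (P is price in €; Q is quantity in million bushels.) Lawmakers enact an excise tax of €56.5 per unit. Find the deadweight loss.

€9120.71 million

Competitive equilibrium: 189.25 − 0.15Q = 36.05 + 0.025Q → Q* = 875.42857, P* = 57.93571.
With the tax, the buyer price exceeds the seller price by 56.5: (189.25 − 0.15Q) − (36.05 + 0.025Q) = 56.5 → Q' = 552.57143.
ΔQ = 875.42857 − 552.57143 = 322.85714; the wedge equals the tax, 56.5.
Welfare loss = ½ × 322.85714 × 56.5 = €9120.71 million.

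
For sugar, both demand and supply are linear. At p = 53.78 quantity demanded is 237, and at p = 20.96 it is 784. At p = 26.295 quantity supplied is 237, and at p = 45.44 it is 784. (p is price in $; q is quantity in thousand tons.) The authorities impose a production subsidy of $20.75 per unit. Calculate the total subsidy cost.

Demand slope = (20.96 − 53.78)/(784 − 237) = −0.06, so p = 68 − 0.06q.
Supply slope = (45.44 − 26.295)/(784 − 237) = 0.035, so p = 18 + 0.035q.
Competitive equilibrium: 68 − 0.06q = 18 + 0.035q → q* = 526.3158, p* = 36.4211.
The subsidy lowers effective supply by 20.75: p = 0.035q − 2.75.
New quantity: 68 − 0.06q = 0.035q − 2.75 → q' = 744.7368.
Total subsidy cost = 20.75 × 744.7368 = $15453.29 thousand.

$15453.29 thousand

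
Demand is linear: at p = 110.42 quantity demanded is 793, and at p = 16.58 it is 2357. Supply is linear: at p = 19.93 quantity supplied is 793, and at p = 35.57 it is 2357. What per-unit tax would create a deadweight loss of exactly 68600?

98

Demand slope = (16.58 − 110.42)/(2357 − 793) = −0.06, so p = 158 − 0.06q.
Supply slope = (35.57 − 19.93)/(2357 − 793) = 0.01, so p = 12 + 0.01q.
Competitive equilibrium: 158 − 0.06q = 12 + 0.01q → q* = 2085.7143, p* = 32.8571.
A tax t gives Δq = t/0.07 and wedge t, so DWL = t²/0.14.
t²/0.14 = 68600 → t² = 9604 → t = 98.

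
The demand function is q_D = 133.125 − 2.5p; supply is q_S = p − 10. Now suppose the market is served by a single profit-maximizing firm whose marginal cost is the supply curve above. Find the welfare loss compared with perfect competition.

In inverse form: demand p = 53.25 − 0.4q, supply p = 10 + q.
Competitive equilibrium: 53.25 − 0.4q = 10 + q → q* = 30.8929, p* = 40.8929.
Marginal revenue: MR = 53.25 − 0.8q. Set MR = MC: 53.25 − 0.8q = 10 + q → q_m = 24.0278.
Price p_m = 53.25 − 0.4·24.0278 = 43.6389; MC(q_m) = 10 + 1·24.0278 = 34.0278.
Competitive q* = 30.8929, so Δq = 6.8651; wedge = 43.6389 − 34.0278 = 9.6111.
Deadweight loss = ½ × 6.8651 × 9.6111 = 32.99.

32.99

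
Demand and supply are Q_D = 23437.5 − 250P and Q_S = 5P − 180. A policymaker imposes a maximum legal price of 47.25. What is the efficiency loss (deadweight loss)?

5248.47

In inverse form: demand P = 93.75 − 0.004Q, supply P = 36 + 0.2Q.
Competitive equilibrium: 93.75 − 0.004Q = 36 + 0.2Q → Q* = 283.0882, P* = 92.6176.
At the ceiling P = 47.25, quantity supplied = (47.25 − 36)/0.2 = 56.25.
Willingness to pay at Q' = 56.25: 93.75 − 0.004·56.25 = 93.525.
ΔQ = 283.0882 − 56.25 = 226.8382; wedge = 93.525 − 47.25 = 46.275.
Welfare loss = ½ × 226.8382 × 46.275 = 5248.47.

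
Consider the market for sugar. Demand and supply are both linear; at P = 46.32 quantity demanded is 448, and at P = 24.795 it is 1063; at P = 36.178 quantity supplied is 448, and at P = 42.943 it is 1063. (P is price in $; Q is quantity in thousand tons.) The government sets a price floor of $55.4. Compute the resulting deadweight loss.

$5297.14 thousand

Demand slope = (24.795 − 46.32)/(1063 − 448) = −0.035, so P = 62 − 0.035Q.
Supply slope = (42.943 − 36.178)/(1063 − 448) = 0.011, so P = 31.25 + 0.011Q.
Competitive equilibrium: 62 − 0.035Q = 31.25 + 0.011Q → Q* = 668.4783, P* = 38.6033.
At the floor P = 55.4, quantity demanded = (62 − 55.4)/0.035 = 188.5714.
Sellers' marginal cost at Q' = 188.5714: 31.25 + 0.011·188.5714 = 33.3243.
ΔQ = 668.4783 − 188.5714 = 479.9069; wedge = 55.4 − 33.3243 = 22.0757.
Welfare loss = ½ × 479.9069 × 22.0757 = $5297.14 thousand.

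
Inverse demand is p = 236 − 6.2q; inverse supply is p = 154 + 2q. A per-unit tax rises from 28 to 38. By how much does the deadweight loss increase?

40.24

Competitive equilibrium: 236 − 6.2q = 154 + 2q → q* = 10, p* = 174.
For a per-unit tax t: Δq = t/8.2, so DWL = ½·t·(t/8.2) = t²/16.4.
At t = 28: DWL = 47.805. At t = 38: DWL = 88.049.
Increase = 88.049 − 47.805 = 40.24.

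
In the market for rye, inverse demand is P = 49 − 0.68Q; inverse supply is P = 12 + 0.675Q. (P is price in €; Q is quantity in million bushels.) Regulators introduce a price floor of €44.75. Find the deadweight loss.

Competitive equilibrium: 49 − 0.68Q = 12 + 0.675Q → Q* = 27.3063, P* = 30.4317.
At the floor P = 44.75, quantity demanded = (49 − 44.75)/0.68 = 6.25.
Sellers' marginal cost at Q' = 6.25: 12 + 0.675·6.25 = 16.2188.
ΔQ = 27.3063 − 6.25 = 21.0563; wedge = 44.75 − 16.2188 = 28.5312.
DWL = ½ × 21.0563 × 28.5312 = €300.38 million.

€300.38 million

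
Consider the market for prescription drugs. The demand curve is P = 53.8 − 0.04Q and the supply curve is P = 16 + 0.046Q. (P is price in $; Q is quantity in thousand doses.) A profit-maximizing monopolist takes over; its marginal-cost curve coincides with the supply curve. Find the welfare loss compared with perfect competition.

Competitive equilibrium: 53.8 − 0.04Q = 16 + 0.046Q → Q* = 439.5349, P* = 36.2186.
Marginal revenue: MR = 53.8 − 0.08Q. Set MR = MC: 53.8 − 0.08Q = 16 + 0.046Q → Q_m = 300.
Price P_m = 53.8 − 0.04·300 = 41.8; MC(Q_m) = 16 + 0.046·300 = 29.8.
Competitive Q* = 439.5349, so ΔQ = 139.5349; wedge = 41.8 − 29.8 = 12.
DWL = ½ × 139.5349 × 12 = $837.21 thousand.

$837.21 thousand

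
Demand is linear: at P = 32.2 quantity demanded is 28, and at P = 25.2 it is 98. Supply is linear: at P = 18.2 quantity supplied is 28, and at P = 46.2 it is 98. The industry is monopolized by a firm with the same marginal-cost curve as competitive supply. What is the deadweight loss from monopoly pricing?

Demand slope = (25.2 − 32.2)/(98 − 28) = −0.1, so P = 35 − 0.1Q.
Supply slope = (46.2 − 18.2)/(98 − 28) = 0.4, so P = 7 + 0.4Q.
Competitive equilibrium: 35 − 0.1Q = 7 + 0.4Q → Q* = 56, P* = 29.4.
Marginal revenue: MR = 35 − 0.2Q. Set MR = MC: 35 − 0.2Q = 7 + 0.4Q → Q_m = 46.6667.
Price P_m = 35 − 0.1·46.6667 = 30.3333; MC(Q_m) = 7 + 0.4·46.6667 = 25.6667.
Competitive Q* = 56, so ΔQ = 9.3333; wedge = 30.3333 − 25.6667 = 4.6666.
Deadweight loss = ½ × 9.3333 × 4.6666 = 21.78.

21.78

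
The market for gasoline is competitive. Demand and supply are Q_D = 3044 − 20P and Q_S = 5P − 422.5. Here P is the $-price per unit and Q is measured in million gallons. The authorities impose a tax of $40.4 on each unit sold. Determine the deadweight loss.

In inverse form: demand P = 152.2 − 0.05Q, supply P = 84.5 + 0.2Q.
Competitive equilibrium: 152.2 − 0.05Q = 84.5 + 0.2Q → Q* = 270.8, P* = 138.66.
With the tax, the buyer price exceeds the seller price by 40.4: (152.2 − 0.05Q) − (84.5 + 0.2Q) = 40.4 → Q' = 109.2.
ΔQ = 270.8 − 109.2 = 161.6; the wedge equals the tax, 40.4.
The triangle = ½ × 161.6 × 40.4 = $3264.32 million.

$3264.32 million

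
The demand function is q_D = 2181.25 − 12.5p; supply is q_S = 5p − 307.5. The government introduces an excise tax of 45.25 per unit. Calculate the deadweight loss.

3656.36

In inverse form: demand p = 174.5 − 0.08q, supply p = 61.5 + 0.2q.
Competitive equilibrium: 174.5 − 0.08q = 61.5 + 0.2q → q* = 403.5714, p* = 142.2143.
With the tax, the buyer price exceeds the seller price by 45.25: (174.5 − 0.08q) − (61.5 + 0.2q) = 45.25 → q' = 241.9643.
Δq = 403.5714 − 241.9643 = 161.6071; the wedge equals the tax, 45.25.
Welfare loss = ½ × 161.6071 × 45.25 = 3656.36.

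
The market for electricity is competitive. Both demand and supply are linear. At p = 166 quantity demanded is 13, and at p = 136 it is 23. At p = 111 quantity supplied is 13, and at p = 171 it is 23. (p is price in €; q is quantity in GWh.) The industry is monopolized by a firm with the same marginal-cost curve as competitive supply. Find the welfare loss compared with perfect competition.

€102.72

Demand slope = (136 − 166)/(23 − 13) = −3, so p = 205 − 3q.
Supply slope = (171 − 111)/(23 − 13) = 6, so p = 33 + 6q.
Competitive equilibrium: 205 − 3q = 33 + 6q → q* = 19.1111, p* = 147.6667.
Marginal revenue: MR = 205 − 6q. Set MR = MC: 205 − 6q = 33 + 6q → q_m = 14.3333.
Price p_m = 205 − 3·14.3333 = 162.0001; MC(q_m) = 33 + 6·14.3333 = 118.9998.
Competitive q* = 19.1111, so Δq = 4.7778; wedge = 162.0001 − 118.9998 = 43.0003.
Welfare loss = ½ × 4.7778 × 43.0003 = €102.72.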